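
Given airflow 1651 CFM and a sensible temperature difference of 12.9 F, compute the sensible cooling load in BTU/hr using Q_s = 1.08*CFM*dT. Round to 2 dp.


Q = 1.08 * 1651 * 12.9 = 23001.73 BTU/hr

23001.73 BTU/hr


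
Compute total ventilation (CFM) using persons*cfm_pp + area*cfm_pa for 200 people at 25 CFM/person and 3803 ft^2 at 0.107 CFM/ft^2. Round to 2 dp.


Total = 200*25 + 3803*0.107 = 5406.92 CFM

5406.92 CFM


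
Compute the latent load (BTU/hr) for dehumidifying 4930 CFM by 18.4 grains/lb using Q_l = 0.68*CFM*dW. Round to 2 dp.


Q = 0.68 * 4930 * 18.4 = 61684.16 BTU/hr

61684.16 BTU/hr


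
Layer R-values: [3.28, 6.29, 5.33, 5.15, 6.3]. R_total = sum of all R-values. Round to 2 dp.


R_total = 3.28 + 6.29 + 5.33 + 5.15 + 6.3 = 26.35

26.35


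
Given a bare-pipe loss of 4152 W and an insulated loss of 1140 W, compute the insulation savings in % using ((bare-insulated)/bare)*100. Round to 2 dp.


Savings = ((4152-1140)/4152)*100 = 72.54 %

72.54 %


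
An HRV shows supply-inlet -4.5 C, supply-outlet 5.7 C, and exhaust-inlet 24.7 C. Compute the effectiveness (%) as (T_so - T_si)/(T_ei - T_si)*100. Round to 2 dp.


eff = (5.7-(-4.5))/(24.7-(-4.5))*100 = 34.93 %

34.93 %


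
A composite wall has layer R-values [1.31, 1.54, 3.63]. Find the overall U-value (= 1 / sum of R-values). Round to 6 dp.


R_total = 1.31 + 1.54 + 3.63 = 6.48
U = 1/6.48 = 0.154321

0.154321


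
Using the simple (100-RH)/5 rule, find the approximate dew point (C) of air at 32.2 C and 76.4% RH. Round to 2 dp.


Td = 32.2 - (100-76.4)/5 = 27.48 C

27.48 C


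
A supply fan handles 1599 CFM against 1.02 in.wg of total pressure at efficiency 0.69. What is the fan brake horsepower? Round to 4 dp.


BHP = 1599 * 1.02 / (6356 * 0.69) = 0.3719 hp

0.3719 hp


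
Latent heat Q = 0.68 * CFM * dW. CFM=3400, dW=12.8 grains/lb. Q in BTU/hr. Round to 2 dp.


Q = 0.68 * 3400 * 12.8 = 29593.60 BTU/hr

29593.60 BTU/hr


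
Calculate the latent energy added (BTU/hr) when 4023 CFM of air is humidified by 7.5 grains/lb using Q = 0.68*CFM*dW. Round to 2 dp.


Q = 0.68 * 4023 * 7.5 = 20517.30 BTU/hr

20517.30 BTU/hr


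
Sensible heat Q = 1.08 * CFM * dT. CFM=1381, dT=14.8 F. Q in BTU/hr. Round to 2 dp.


Q = 1.08 * 1381 * 14.8 = 22073.90 BTU/hr

22073.90 BTU/hr


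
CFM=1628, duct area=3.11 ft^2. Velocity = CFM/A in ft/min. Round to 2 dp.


V = 1628 / 3.11 = 523.47 ft/min

523.47 ft/min


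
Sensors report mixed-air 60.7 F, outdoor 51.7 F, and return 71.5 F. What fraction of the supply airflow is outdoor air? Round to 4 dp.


frac = (60.7 - 71.5) / (51.7 - 71.5) = 0.5455

0.5455


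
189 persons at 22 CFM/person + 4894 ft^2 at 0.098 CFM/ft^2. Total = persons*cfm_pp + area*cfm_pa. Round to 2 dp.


Total = 189*22 + 4894*0.098 = 4637.61 CFM

4637.61 CFM


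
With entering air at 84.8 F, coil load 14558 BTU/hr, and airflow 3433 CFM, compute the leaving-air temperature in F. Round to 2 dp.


dT = 14558/(1.08*3433) = 3.9265
T_leave = 84.8 - 3.9265 = 80.87 F

80.87 F


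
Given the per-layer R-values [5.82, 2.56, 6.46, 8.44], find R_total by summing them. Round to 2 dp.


R_total = 5.82 + 2.56 + 6.46 + 8.44 = 23.28

23.28


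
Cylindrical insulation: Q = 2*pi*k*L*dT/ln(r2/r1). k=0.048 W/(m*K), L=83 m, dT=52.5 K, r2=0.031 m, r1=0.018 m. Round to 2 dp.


Q = 2*pi*0.048*83*52.5/ln(0.031/0.018) = 2417.50 W

2417.50 W


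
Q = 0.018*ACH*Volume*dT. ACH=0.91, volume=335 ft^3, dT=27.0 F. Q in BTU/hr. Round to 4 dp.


Q = 0.018 * 0.91 * 335 * 27.0 = 148.1571 BTU/hr

148.1571 BTU/hr


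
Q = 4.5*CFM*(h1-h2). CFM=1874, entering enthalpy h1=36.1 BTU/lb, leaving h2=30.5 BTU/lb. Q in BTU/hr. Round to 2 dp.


Q = 4.5 * 1874 * (36.1 - 30.5) = 47224.80 BTU/hr

47224.80 BTU/hr


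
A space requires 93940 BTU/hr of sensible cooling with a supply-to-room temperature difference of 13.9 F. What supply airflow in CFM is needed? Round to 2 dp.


CFM = 93940 / (1.08 * 13.9) = 6257.66

6257.66 CFM


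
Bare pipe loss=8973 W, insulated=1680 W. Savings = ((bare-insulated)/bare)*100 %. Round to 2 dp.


Savings = ((8973-1680)/8973)*100 = 81.28 %

81.28 %


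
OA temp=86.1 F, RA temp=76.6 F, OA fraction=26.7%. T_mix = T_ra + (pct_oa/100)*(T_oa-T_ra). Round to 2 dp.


T_mix = 76.6 + (26.7/100)*(86.1-76.6) = 79.14 F

79.14 F


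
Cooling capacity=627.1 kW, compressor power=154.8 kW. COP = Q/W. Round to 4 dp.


COP = 627.1 / 154.8 = 4.0510

4.0510


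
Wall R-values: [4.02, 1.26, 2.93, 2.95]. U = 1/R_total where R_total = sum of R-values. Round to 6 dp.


R_total = 4.02 + 1.26 + 2.93 + 2.95 = 11.16
U = 1/11.16 = 0.089606

0.089606


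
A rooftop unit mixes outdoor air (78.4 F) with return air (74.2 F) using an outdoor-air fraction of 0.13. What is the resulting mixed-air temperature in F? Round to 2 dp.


T_mix = 0.13*78.4 + 0.87*74.2 = 74.75 F

74.75 F


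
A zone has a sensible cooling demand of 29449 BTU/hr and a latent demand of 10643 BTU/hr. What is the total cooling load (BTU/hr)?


Qt = 29449 + 10643 = 40092 BTU/hr

40092 BTU/hr


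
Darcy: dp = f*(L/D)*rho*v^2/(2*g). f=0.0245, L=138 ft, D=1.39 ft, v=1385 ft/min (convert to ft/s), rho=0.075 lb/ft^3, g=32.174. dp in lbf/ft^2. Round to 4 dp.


v_fps = 1385/60 = 23.0833 ft/s
dp = 0.0245*(138/1.39)*0.075*23.0833^2/(2*32.174) = 1.5106 lbf/ft^2

1.5106 lbf/ft^2


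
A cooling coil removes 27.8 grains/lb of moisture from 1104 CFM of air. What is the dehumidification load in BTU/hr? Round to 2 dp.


Q = 0.68 * 1104 * 27.8 = 20870.02 BTU/hr

20870.02 BTU/hr


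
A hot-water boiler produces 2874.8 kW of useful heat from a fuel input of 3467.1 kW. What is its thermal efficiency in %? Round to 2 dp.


eta = (2874.8/3467.1)*100 = 82.92 %

82.92 %


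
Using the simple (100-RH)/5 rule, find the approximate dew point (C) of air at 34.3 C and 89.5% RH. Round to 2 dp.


Td = 34.3 - (100-89.5)/5 = 32.20 C

32.20 C


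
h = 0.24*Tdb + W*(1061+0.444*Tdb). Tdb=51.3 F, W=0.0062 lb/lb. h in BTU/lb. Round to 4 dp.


h = 0.24*51.3 + 0.0062*(1061+0.444*51.3) = 19.0314 BTU/lb

19.0314 BTU/lb


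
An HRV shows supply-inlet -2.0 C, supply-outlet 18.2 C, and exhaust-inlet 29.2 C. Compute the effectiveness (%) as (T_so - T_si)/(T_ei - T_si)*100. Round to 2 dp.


eff = (18.2-(-2.0))/(29.2-(-2.0))*100 = 64.74 %

64.74 %


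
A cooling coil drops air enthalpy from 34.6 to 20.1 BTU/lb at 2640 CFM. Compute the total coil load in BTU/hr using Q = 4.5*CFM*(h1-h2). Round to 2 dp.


Q = 4.5 * 2640 * (34.6 - 20.1) = 172260.00 BTU/hr

172260.00 BTU/hr


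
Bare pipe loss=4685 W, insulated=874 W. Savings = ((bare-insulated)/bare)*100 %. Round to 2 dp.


Savings = ((4685-874)/4685)*100 = 81.34 %

81.34 %


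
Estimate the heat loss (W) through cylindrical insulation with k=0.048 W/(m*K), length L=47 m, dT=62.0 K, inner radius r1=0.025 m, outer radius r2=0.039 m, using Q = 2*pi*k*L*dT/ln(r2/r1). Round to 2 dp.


Q = 2*pi*0.048*47*62.0/ln(0.039/0.025) = 1976.32 W

1976.32 W


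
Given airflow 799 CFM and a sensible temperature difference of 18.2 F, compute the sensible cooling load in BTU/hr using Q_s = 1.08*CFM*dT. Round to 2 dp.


Q = 1.08 * 799 * 18.2 = 15705.14 BTU/hr

15705.14 BTU/hr


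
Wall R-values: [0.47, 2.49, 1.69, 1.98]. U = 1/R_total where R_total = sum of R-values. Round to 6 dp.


R_total = 0.47 + 2.49 + 1.69 + 1.98 = 6.63
U = 1/6.63 = 0.150830

0.150830


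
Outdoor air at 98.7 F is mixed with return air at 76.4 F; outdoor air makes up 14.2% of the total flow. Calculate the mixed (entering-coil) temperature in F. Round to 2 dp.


T_mix = 76.4 + (14.2/100)*(98.7-76.4) = 79.57 F

79.57 F


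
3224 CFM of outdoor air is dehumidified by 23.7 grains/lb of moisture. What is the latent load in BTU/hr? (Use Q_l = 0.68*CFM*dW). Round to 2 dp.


Q = 0.68 * 3224 * 23.7 = 51957.98 BTU/hr

51957.98 BTU/hr


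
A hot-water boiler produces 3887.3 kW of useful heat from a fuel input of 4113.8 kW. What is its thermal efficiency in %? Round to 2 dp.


eta = (3887.3/4113.8)*100 = 94.49 %

94.49 %


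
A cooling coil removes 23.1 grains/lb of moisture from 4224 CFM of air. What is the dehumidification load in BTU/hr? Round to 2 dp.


Q = 0.68 * 4224 * 23.1 = 66350.59 BTU/hr

66350.59 BTU/hr


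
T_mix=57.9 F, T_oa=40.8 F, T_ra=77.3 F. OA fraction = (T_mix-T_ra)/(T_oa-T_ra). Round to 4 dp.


frac = (57.9 - 77.3) / (40.8 - 77.3) = 0.5315

0.5315


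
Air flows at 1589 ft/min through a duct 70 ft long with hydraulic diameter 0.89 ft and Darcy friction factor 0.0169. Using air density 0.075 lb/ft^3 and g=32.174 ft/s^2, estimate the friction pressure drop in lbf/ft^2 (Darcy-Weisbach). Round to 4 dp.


v_fps = 1589/60 = 26.4833 ft/s
dp = 0.0169*(70/0.89)*0.075*26.4833^2/(2*32.174) = 1.0866 lbf/ft^2

1.0866 lbf/ft^2


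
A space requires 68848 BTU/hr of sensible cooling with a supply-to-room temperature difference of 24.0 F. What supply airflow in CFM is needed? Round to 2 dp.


CFM = 68848 / (1.08 * 24.0) = 2656.17

2656.17 CFM


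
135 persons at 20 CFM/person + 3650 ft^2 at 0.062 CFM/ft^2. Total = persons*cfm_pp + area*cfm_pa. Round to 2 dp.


Total = 135*20 + 3650*0.062 = 2926.30 CFM

2926.30 CFM


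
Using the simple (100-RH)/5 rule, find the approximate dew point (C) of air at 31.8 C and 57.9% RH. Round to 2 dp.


Td = 31.8 - (100-57.9)/5 = 23.38 C

23.38 C


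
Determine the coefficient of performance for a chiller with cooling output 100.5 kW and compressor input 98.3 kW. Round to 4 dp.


COP = 100.5 / 98.3 = 1.0224

1.0224


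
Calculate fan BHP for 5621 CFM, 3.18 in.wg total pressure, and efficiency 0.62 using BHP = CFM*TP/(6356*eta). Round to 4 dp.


BHP = 5621 * 3.18 / (6356 * 0.62) = 4.5359 hp

4.5359 hp


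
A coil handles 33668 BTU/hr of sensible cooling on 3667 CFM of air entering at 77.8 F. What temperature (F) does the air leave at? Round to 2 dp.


dT = 33668/(1.08*3667) = 8.5012
T_leave = 77.8 - 8.5012 = 69.30 F

69.30 F


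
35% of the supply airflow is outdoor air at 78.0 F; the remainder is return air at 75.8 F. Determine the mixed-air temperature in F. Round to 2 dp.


T_mix = 0.35*78.0 + 0.65*75.8 = 76.57 F

76.57 F


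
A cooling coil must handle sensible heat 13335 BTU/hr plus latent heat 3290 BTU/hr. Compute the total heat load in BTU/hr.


Qt = 13335 + 3290 = 16625 BTU/hr

16625 BTU/hr


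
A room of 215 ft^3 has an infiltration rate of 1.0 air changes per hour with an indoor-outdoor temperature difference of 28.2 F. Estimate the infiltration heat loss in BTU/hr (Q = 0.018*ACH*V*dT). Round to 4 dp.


Q = 0.018 * 1.0 * 215 * 28.2 = 109.1340 BTU/hr

109.1340 BTU/hr


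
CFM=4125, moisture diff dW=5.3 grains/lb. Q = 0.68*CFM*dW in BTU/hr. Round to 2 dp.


Q = 0.68 * 4125 * 5.3 = 14866.50 BTU/hr

14866.50 BTU/hr


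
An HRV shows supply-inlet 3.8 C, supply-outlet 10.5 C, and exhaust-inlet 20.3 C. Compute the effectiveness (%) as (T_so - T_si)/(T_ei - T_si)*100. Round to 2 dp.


eff = (10.5-3.8)/(20.3-3.8)*100 = 40.61 %

40.61 %


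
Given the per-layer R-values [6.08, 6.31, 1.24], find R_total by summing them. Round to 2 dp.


R_total = 6.08 + 6.31 + 1.24 = 13.63

13.63


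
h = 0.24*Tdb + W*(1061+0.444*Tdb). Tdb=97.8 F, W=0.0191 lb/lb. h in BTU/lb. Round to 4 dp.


h = 0.24*97.8 + 0.0191*(1061+0.444*97.8) = 44.5665 BTU/lb

44.5665 BTU/lb


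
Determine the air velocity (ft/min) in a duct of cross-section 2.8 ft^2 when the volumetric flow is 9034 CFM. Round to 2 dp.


V = 9034 / 2.8 = 3226.43 ft/min

3226.43 ft/min


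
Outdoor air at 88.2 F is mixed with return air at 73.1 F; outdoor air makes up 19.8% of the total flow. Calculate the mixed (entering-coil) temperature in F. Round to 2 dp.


T_mix = 73.1 + (19.8/100)*(88.2-73.1) = 76.09 F

76.09 F


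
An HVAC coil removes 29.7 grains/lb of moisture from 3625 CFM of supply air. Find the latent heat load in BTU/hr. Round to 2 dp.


Q = 0.68 * 3625 * 29.7 = 73210.50 BTU/hr

73210.50 BTU/hr


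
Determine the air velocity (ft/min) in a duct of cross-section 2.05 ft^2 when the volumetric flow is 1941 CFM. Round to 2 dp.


V = 1941 / 2.05 = 946.83 ft/min

946.83 ft/min


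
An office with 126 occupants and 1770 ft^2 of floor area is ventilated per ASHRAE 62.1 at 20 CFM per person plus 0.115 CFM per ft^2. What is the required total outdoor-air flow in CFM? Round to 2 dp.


Total = 126*20 + 1770*0.115 = 2723.55 CFM

2723.55 CFM


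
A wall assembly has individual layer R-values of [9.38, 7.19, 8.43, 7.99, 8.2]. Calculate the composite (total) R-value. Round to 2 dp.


R_total = 9.38 + 7.19 + 8.43 + 7.99 + 8.2 = 41.19

41.19


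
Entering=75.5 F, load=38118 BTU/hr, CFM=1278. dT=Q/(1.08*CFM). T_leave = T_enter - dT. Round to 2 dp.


dT = 38118/(1.08*1278) = 27.6169
T_leave = 75.5 - 27.6169 = 47.88 F

47.88 F


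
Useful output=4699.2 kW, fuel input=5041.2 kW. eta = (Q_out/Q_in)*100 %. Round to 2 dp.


eta = (4699.2/5041.2)*100 = 93.22 %

93.22 %


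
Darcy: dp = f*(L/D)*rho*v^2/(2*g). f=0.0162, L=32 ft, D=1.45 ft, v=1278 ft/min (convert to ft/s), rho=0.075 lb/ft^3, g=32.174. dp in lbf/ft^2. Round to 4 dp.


v_fps = 1278/60 = 21.3 ft/s
dp = 0.0162*(32/1.45)*0.075*21.3^2/(2*32.174) = 0.1891 lbf/ft^2

0.1891 lbf/ft^2


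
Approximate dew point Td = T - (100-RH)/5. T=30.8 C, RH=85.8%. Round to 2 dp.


Td = 30.8 - (100-85.8)/5 = 27.96 C

27.96 C


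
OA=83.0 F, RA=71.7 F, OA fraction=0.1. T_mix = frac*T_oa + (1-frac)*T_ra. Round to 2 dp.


T_mix = 0.1*83.0 + 0.9*71.7 = 72.83 F

72.83 F


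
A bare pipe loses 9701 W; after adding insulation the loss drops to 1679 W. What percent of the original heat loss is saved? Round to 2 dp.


Savings = ((9701-1679)/9701)*100 = 82.69 %

82.69 %


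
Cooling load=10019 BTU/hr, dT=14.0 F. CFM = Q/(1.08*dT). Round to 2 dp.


CFM = 10019 / (1.08 * 14.0) = 662.63

662.63 CFM


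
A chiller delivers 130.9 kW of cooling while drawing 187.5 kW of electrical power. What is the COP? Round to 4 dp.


COP = 130.9 / 187.5 = 0.6981

0.6981


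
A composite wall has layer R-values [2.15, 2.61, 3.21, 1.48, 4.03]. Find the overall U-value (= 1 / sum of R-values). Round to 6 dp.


R_total = 2.15 + 2.61 + 3.21 + 1.48 + 4.03 = 13.48
U = 1/13.48 = 0.074184

0.074184


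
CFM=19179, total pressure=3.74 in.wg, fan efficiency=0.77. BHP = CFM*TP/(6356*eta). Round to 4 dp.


BHP = 19179 * 3.74 / (6356 * 0.77) = 14.6563 hp

14.6563 hp


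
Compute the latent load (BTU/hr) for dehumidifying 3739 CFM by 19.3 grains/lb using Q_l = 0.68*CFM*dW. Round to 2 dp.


Q = 0.68 * 3739 * 19.3 = 49070.64 BTU/hr

49070.64 BTU/hr


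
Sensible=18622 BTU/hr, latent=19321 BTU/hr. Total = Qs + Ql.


Qt = 18622 + 19321 = 37943 BTU/hr

37943 BTU/hr


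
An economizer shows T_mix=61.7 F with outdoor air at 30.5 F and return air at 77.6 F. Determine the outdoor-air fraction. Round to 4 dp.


frac = (61.7 - 77.6) / (30.5 - 77.6) = 0.3376

0.3376


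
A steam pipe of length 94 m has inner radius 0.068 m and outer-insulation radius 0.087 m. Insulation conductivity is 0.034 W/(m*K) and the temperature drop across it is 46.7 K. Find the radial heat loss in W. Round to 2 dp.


Q = 2*pi*0.034*94*46.7/ln(0.087/0.068) = 3805.94 W

3805.94 W


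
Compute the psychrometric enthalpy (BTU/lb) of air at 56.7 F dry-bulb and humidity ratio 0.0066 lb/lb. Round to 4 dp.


h = 0.24*56.7 + 0.0066*(1061+0.444*56.7) = 20.7768 BTU/lb

20.7768 BTU/lb


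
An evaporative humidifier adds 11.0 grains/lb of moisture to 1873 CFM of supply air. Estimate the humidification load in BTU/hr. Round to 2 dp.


Q = 0.68 * 1873 * 11.0 = 14010.04 BTU/hr

14010.04 BTU/hr


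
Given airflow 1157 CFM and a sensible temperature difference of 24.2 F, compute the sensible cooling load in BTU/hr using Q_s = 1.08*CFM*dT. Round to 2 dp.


Q = 1.08 * 1157 * 24.2 = 30239.35 BTU/hr

30239.35 BTU/hr


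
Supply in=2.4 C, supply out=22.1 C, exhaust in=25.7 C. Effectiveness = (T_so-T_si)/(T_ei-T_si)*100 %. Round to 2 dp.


eff = (22.1-2.4)/(25.7-2.4)*100 = 84.55 %

84.55 %


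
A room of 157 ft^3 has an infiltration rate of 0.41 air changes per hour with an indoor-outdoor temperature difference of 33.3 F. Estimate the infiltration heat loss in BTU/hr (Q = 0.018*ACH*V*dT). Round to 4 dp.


Q = 0.018 * 0.41 * 157 * 33.3 = 38.5834 BTU/hr

38.5834 BTU/hr


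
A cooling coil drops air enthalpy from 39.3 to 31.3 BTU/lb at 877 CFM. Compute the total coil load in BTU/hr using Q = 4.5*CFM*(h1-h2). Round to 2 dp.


Q = 4.5 * 877 * (39.3 - 31.3) = 31572.00 BTU/hr

31572.00 BTU/hr


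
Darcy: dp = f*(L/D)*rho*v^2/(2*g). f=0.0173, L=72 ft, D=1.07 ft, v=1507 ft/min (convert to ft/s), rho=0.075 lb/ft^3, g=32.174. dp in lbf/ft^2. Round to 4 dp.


v_fps = 1507/60 = 25.1167 ft/s
dp = 0.0173*(72/1.07)*0.075*25.1167^2/(2*32.174) = 0.8559 lbf/ft^2

0.8559 lbf/ft^2


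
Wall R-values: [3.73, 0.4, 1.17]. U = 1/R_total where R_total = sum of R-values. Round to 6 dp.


R_total = 3.73 + 0.4 + 1.17 = 5.30
U = 1/5.30 = 0.188679

0.188679


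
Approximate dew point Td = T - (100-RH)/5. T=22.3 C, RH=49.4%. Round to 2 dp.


Td = 22.3 - (100-49.4)/5 = 12.18 C

12.18 C


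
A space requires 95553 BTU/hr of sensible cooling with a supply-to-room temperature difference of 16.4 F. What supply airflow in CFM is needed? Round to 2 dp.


CFM = 95553 / (1.08 * 16.4) = 5394.82

5394.82 CFM


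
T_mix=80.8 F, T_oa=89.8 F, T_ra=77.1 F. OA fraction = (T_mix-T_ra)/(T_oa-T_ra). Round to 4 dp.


frac = (80.8 - 77.1) / (89.8 - 77.1) = 0.2913

0.2913


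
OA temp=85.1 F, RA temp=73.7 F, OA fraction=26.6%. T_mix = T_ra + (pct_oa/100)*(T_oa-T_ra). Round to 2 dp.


T_mix = 73.7 + (26.6/100)*(85.1-73.7) = 76.73 F

76.73 F


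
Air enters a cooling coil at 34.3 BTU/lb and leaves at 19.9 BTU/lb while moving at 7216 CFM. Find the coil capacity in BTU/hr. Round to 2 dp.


Q = 4.5 * 7216 * (34.3 - 19.9) = 467596.80 BTU/hr

467596.80 BTU/hr


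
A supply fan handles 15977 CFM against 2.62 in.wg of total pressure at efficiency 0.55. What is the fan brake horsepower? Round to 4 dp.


BHP = 15977 * 2.62 / (6356 * 0.55) = 11.9743 hp

11.9743 hp


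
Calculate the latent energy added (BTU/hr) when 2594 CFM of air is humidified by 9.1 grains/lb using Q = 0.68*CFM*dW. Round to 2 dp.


Q = 0.68 * 2594 * 9.1 = 16051.67 BTU/hr

16051.67 BTU/hr


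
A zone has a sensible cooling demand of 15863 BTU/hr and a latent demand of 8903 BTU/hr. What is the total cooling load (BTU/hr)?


Qt = 15863 + 8903 = 24766 BTU/hr

24766 BTU/hr


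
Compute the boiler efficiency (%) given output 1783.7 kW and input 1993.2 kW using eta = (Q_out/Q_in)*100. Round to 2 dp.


eta = (1783.7/1993.2)*100 = 89.49 %

89.49 %


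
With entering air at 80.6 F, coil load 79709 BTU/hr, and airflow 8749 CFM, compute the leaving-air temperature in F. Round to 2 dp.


dT = 79709/(1.08*8749) = 8.4358
T_leave = 80.6 - 8.4358 = 72.16 F

72.16 F


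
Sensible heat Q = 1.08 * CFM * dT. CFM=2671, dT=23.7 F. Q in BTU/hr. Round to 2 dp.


Q = 1.08 * 2671 * 23.7 = 68366.92 BTU/hr

68366.92 BTU/hr


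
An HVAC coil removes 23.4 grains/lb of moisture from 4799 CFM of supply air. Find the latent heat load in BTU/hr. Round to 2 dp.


Q = 0.68 * 4799 * 23.4 = 76361.69 BTU/hr

76361.69 BTU/hr


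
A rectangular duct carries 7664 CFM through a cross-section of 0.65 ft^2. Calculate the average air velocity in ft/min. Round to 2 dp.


V = 7664 / 0.65 = 11790.77 ft/min

11790.77 ft/min


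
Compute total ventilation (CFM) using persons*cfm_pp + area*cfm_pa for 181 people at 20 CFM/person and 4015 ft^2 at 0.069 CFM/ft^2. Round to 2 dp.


Total = 181*20 + 4015*0.069 = 3897.04 CFM

3897.04 CFM


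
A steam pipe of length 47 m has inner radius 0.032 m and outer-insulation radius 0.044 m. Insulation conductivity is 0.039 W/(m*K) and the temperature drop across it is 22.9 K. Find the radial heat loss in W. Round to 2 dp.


Q = 2*pi*0.039*47*22.9/ln(0.044/0.032) = 828.19 W

828.19 W


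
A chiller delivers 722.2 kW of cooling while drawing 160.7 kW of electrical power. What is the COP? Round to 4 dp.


COP = 722.2 / 160.7 = 4.4941

4.4941


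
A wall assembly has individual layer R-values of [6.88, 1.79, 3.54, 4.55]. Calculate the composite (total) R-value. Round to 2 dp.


R_total = 6.88 + 1.79 + 3.54 + 4.55 = 16.76

16.76


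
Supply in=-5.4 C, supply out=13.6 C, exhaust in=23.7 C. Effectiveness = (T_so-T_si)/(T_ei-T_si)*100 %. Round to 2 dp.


eff = (13.6-(-5.4))/(23.7-(-5.4))*100 = 65.29 %

65.29 %


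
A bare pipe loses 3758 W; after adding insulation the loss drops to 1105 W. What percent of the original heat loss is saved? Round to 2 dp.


Savings = ((3758-1105)/3758)*100 = 70.60 %

70.60 %


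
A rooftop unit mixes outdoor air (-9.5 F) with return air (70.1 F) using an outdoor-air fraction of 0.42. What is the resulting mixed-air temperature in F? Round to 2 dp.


T_mix = 0.42*(-9.5) + 0.58*70.1 = 36.67 F

36.67 F


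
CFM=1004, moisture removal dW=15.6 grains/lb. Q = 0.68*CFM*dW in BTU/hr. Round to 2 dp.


Q = 0.68 * 1004 * 15.6 = 10650.43 BTU/hr

10650.43 BTU/hr


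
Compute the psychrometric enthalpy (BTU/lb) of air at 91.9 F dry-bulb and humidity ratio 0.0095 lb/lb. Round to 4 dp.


h = 0.24*91.9 + 0.0095*(1061+0.444*91.9) = 32.5231 BTU/lb

32.5231 BTU/lb


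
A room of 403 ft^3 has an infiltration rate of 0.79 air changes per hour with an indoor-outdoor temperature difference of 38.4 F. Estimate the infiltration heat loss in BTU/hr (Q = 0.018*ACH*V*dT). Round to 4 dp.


Q = 0.018 * 0.79 * 403 * 38.4 = 220.0573 BTU/hr

220.0573 BTU/hr


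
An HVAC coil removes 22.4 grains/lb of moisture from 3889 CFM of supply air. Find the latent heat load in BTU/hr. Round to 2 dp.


Q = 0.68 * 3889 * 22.4 = 59237.25 BTU/hr

59237.25 BTU/hr


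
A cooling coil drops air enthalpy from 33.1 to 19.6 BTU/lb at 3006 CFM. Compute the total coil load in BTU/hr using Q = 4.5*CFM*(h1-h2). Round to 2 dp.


Q = 4.5 * 3006 * (33.1 - 19.6) = 182614.50 BTU/hr

182614.50 BTU/hr


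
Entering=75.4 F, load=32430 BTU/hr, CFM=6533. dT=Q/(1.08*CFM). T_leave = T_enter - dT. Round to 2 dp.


dT = 32430/(1.08*6533) = 4.5963
T_leave = 75.4 - 4.5963 = 70.80 F

70.80 F


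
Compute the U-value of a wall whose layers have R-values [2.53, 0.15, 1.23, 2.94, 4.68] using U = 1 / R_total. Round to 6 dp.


R_total = 2.53 + 0.15 + 1.23 + 2.94 + 4.68 = 11.53
U = 1/11.53 = 0.086730

0.086730


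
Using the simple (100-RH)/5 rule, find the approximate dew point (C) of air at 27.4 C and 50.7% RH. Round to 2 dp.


Td = 27.4 - (100-50.7)/5 = 17.54 C

17.54 C


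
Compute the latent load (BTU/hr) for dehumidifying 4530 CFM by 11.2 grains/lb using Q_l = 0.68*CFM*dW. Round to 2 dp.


Q = 0.68 * 4530 * 11.2 = 34500.48 BTU/hr

34500.48 BTU/hr


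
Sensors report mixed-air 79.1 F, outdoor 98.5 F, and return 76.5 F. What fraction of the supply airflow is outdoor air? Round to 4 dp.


frac = (79.1 - 76.5) / (98.5 - 76.5) = 0.1182

0.1182


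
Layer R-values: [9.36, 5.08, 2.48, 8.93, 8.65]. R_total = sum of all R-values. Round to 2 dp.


R_total = 9.36 + 5.08 + 2.48 + 8.93 + 8.65 = 34.50

34.50


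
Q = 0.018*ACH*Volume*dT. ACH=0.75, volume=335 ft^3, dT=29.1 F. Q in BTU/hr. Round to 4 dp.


Q = 0.018 * 0.75 * 335 * 29.1 = 131.6048 BTU/hr

131.6048 BTU/hr


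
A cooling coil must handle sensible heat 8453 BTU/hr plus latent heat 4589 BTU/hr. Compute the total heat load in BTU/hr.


Qt = 8453 + 4589 = 13042 BTU/hr

13042 BTU/hr


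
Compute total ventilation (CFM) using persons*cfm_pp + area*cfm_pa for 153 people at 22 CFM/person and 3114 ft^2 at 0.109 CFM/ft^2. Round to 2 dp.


Total = 153*22 + 3114*0.109 = 3705.43 CFM

3705.43 CFM


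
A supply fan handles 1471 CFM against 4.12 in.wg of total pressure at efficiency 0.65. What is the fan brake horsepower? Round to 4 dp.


BHP = 1471 * 4.12 / (6356 * 0.65) = 1.4669 hp

1.4669 hp


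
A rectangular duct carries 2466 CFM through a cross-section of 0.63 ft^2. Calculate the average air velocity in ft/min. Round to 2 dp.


V = 2466 / 0.63 = 3914.29 ft/min

3914.29 ft/min


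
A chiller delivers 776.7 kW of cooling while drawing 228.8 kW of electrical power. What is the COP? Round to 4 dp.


COP = 776.7 / 228.8 = 3.3947

3.3947


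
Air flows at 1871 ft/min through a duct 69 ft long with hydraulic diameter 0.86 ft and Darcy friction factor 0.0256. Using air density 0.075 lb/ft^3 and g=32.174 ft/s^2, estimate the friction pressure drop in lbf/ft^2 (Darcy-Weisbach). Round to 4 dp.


v_fps = 1871/60 = 31.1833 ft/s
dp = 0.0256*(69/0.86)*0.075*31.1833^2/(2*32.174) = 2.3279 lbf/ft^2

2.3279 lbf/ft^2


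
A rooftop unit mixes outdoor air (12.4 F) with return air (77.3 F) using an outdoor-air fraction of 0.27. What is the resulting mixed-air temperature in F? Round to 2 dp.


T_mix = 0.27*12.4 + 0.73*77.3 = 59.78 F

59.78 F


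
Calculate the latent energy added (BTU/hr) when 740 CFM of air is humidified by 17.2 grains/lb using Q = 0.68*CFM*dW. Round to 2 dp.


Q = 0.68 * 740 * 17.2 = 8655.04 BTU/hr

8655.04 BTU/hr


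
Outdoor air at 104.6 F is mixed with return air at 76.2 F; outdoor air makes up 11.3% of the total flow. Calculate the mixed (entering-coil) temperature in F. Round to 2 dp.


T_mix = 76.2 + (11.3/100)*(104.6-76.2) = 79.41 F

79.41 F


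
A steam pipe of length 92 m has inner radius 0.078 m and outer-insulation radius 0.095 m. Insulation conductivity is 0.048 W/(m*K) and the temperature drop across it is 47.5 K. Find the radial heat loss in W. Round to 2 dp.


Q = 2*pi*0.048*92*47.5/ln(0.095/0.078) = 6684.45 W

6684.45 W


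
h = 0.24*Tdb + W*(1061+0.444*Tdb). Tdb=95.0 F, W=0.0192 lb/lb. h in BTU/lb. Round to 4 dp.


h = 0.24*95.0 + 0.0192*(1061+0.444*95.0) = 43.9811 BTU/lb

43.9811 BTU/lb


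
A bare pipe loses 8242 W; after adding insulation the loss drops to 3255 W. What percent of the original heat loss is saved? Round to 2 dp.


Savings = ((8242-3255)/8242)*100 = 60.51 %

60.51 %


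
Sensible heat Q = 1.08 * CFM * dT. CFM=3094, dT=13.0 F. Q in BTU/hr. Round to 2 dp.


Q = 1.08 * 3094 * 13.0 = 43439.76 BTU/hr

43439.76 BTU/hr


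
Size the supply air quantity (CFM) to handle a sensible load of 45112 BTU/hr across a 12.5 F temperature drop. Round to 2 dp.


CFM = 45112 / (1.08 * 12.5) = 3341.63

3341.63 CFM


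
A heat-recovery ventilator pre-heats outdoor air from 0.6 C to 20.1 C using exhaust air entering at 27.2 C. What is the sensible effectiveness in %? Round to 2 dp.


eff = (20.1-0.6)/(27.2-0.6)*100 = 73.31 %

73.31 %


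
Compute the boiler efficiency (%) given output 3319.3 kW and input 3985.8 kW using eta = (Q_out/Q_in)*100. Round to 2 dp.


eta = (3319.3/3985.8)*100 = 83.28 %

83.28 %


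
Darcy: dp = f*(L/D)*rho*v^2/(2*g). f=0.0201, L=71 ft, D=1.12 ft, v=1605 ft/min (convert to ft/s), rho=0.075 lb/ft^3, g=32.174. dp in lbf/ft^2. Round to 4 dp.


v_fps = 1605/60 = 26.75 ft/s
dp = 0.0201*(71/1.12)*0.075*26.75^2/(2*32.174) = 1.0627 lbf/ft^2

1.0627 lbf/ft^2


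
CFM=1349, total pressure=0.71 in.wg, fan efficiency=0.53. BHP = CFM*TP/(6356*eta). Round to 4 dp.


BHP = 1349 * 0.71 / (6356 * 0.53) = 0.2843 hp

0.2843 hp


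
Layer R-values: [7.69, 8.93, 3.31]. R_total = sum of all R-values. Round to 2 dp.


R_total = 7.69 + 8.93 + 3.31 = 19.93

19.93


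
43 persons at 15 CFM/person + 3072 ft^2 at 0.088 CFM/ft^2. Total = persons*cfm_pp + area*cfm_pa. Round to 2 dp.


Total = 43*15 + 3072*0.088 = 915.34 CFM

915.34 CFM


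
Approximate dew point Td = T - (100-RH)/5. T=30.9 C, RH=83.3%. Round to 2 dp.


Td = 30.9 - (100-83.3)/5 = 27.56 C

27.56 C


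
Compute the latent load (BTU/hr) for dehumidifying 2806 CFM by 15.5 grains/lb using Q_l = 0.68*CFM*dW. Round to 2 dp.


Q = 0.68 * 2806 * 15.5 = 29575.24 BTU/hr

29575.24 BTU/hr


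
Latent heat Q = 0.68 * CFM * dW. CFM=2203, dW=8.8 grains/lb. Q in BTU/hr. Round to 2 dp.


Q = 0.68 * 2203 * 8.8 = 13182.75 BTU/hr

13182.75 BTU/hr


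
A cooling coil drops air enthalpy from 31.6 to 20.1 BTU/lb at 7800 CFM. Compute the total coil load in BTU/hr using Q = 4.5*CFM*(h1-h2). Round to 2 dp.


Q = 4.5 * 7800 * (31.6 - 20.1) = 403650.00 BTU/hr

403650.00 BTU/hr


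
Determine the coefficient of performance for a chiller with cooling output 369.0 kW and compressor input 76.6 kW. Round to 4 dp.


COP = 369.0 / 76.6 = 4.8172

4.8172


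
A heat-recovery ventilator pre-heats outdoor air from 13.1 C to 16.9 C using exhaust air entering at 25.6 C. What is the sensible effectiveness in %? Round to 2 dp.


eff = (16.9-13.1)/(25.6-13.1)*100 = 30.40 %

30.40 %


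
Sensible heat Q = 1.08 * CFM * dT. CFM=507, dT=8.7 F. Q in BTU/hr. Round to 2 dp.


Q = 1.08 * 507 * 8.7 = 4763.77 BTU/hr

4763.77 BTU/hr


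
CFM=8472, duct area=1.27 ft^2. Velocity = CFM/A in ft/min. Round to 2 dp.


V = 8472 / 1.27 = 6670.87 ft/min

6670.87 ft/min


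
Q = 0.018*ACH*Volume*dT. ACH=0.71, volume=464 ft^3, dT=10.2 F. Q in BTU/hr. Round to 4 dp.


Q = 0.018 * 0.71 * 464 * 10.2 = 60.4852 BTU/hr

60.4852 BTU/hr


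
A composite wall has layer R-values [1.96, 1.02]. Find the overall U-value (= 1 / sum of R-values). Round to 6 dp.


R_total = 1.96 + 1.02 = 2.98
U = 1/2.98 = 0.335570

0.335570


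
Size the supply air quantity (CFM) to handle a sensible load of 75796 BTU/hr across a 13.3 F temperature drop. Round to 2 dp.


CFM = 75796 / (1.08 * 13.3) = 5276.80

5276.80 CFM


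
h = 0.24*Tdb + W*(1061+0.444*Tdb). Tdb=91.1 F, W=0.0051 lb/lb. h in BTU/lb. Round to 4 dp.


h = 0.24*91.1 + 0.0051*(1061+0.444*91.1) = 27.4814 BTU/lb

27.4814 BTU/lb


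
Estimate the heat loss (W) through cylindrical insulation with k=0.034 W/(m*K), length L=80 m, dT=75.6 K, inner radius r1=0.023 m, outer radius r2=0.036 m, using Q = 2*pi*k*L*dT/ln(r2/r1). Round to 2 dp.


Q = 2*pi*0.034*80*75.6/ln(0.036/0.023) = 2883.82 W

2883.82 W


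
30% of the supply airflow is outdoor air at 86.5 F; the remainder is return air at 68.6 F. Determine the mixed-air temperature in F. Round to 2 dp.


T_mix = 0.3*86.5 + 0.7*68.6 = 73.97 F

73.97 F


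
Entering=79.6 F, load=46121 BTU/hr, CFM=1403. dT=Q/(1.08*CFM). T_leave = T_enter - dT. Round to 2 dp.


dT = 46121/(1.08*1403) = 30.4381
T_leave = 79.6 - 30.4381 = 49.16 F

49.16 F


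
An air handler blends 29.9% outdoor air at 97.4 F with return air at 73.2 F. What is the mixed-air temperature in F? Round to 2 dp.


T_mix = 73.2 + (29.9/100)*(97.4-73.2) = 80.44 F

80.44 F


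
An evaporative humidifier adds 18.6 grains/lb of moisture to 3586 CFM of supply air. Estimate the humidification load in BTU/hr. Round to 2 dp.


Q = 0.68 * 3586 * 18.6 = 45355.73 BTU/hr

45355.73 BTU/hr


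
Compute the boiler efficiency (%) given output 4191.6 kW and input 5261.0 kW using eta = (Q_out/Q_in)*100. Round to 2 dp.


eta = (4191.6/5261.0)*100 = 79.67 %

79.67 %


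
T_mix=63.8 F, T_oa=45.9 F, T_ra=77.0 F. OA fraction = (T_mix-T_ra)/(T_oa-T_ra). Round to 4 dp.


frac = (63.8 - 77.0) / (45.9 - 77.0) = 0.4244

0.4244


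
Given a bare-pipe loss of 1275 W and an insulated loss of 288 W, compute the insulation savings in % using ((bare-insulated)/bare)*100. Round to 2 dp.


Savings = ((1275-288)/1275)*100 = 77.41 %

77.41 %


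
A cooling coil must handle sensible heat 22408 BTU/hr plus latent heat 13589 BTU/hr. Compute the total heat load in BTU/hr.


Qt = 22408 + 13589 = 35997 BTU/hr

35997 BTU/hr


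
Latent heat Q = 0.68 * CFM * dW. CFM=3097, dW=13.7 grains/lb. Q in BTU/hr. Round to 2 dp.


Q = 0.68 * 3097 * 13.7 = 28851.65 BTU/hr

28851.65 BTU/hr


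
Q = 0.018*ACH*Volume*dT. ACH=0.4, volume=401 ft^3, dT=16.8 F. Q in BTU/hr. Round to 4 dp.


Q = 0.018 * 0.4 * 401 * 16.8 = 48.5050 BTU/hr

48.5050 BTU/hr


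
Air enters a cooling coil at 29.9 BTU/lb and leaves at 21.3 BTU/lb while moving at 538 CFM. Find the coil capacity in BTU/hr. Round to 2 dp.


Q = 4.5 * 538 * (29.9 - 21.3) = 20820.60 BTU/hr

20820.60 BTU/hr


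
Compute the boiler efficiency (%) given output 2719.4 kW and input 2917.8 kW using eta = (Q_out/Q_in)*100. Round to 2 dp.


eta = (2719.4/2917.8)*100 = 93.20 %

93.20 %


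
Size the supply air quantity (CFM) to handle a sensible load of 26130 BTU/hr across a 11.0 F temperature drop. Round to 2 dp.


CFM = 26130 / (1.08 * 11.0) = 2199.49

2199.49 CFM


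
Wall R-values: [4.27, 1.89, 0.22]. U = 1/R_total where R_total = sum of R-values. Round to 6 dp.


R_total = 4.27 + 1.89 + 0.22 = 6.38
U = 1/6.38 = 0.156740

0.156740


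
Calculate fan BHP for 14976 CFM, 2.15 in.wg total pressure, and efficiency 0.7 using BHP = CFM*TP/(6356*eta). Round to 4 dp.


BHP = 14976 * 2.15 / (6356 * 0.7) = 7.2369 hp

7.2369 hp


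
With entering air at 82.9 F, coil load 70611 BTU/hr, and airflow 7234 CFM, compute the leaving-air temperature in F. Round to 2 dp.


dT = 70611/(1.08*7234) = 9.0380
T_leave = 82.9 - 9.0380 = 73.86 F

73.86 F


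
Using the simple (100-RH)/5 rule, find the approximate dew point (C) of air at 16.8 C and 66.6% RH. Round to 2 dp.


Td = 16.8 - (100-66.6)/5 = 10.12 C

10.12 C


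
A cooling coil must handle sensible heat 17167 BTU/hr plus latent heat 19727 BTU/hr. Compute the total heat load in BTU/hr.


Qt = 17167 + 19727 = 36894 BTU/hr

36894 BTU/hr


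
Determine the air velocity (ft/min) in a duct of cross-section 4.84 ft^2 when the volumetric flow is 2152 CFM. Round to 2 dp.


V = 2152 / 4.84 = 444.63 ft/min

444.63 ft/min


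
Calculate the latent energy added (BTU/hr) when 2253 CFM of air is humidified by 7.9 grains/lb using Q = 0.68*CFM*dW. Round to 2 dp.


Q = 0.68 * 2253 * 7.9 = 12103.12 BTU/hr

12103.12 BTU/hr


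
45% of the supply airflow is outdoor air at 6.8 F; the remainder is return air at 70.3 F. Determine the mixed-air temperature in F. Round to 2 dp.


T_mix = 0.45*6.8 + 0.55*70.3 = 41.73 F

41.73 F


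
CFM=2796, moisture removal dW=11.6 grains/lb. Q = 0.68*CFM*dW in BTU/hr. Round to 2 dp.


Q = 0.68 * 2796 * 11.6 = 22054.85 BTU/hr

22054.85 BTU/hr


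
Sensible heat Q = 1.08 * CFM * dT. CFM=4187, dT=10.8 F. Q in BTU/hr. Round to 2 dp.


Q = 1.08 * 4187 * 10.8 = 48837.17 BTU/hr

48837.17 BTU/hr


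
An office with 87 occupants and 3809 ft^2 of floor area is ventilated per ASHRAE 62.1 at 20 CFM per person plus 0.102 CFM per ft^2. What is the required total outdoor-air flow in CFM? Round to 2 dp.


Total = 87*20 + 3809*0.102 = 2128.52 CFM

2128.52 CFM


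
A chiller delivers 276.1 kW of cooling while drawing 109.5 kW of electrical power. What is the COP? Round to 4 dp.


COP = 276.1 / 109.5 = 2.5215

2.5215


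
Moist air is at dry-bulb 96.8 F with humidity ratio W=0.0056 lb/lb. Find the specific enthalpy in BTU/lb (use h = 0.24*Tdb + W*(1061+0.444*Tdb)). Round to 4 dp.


h = 0.24*96.8 + 0.0056*(1061+0.444*96.8) = 29.4143 BTU/lb

29.4143 BTU/lb


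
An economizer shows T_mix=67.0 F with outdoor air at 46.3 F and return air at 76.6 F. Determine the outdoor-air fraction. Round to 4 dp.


frac = (67.0 - 76.6) / (46.3 - 76.6) = 0.3168

0.3168


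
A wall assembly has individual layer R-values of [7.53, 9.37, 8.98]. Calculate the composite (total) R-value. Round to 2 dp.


R_total = 7.53 + 9.37 + 8.98 = 25.88

25.88


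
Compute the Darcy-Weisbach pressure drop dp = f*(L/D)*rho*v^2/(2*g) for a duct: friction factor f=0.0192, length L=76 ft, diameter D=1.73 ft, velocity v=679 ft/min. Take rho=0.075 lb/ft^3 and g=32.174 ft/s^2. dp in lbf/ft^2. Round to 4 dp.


v_fps = 679/60 = 11.3167 ft/s
dp = 0.0192*(76/1.73)*0.075*11.3167^2/(2*32.174) = 0.1259 lbf/ft^2

0.1259 lbf/ft^2


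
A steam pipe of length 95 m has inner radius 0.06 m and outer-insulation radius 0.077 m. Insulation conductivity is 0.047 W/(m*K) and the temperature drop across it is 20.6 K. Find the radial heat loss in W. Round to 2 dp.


Q = 2*pi*0.047*95*20.6/ln(0.077/0.06) = 2316.68 W

2316.68 W


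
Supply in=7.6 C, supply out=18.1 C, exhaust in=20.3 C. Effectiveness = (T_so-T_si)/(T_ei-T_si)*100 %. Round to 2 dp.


eff = (18.1-7.6)/(20.3-7.6)*100 = 82.68 %

82.68 %


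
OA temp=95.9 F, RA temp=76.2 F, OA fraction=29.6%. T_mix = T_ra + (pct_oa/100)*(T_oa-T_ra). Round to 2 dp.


T_mix = 76.2 + (29.6/100)*(95.9-76.2) = 82.03 F

82.03 F


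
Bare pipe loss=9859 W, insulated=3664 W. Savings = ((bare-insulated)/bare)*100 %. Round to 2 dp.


Savings = ((9859-3664)/9859)*100 = 62.84 %

62.84 %


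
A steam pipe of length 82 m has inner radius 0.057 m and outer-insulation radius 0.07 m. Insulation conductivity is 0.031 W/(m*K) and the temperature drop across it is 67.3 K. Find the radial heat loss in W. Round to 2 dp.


Q = 2*pi*0.031*82*67.3/ln(0.07/0.057) = 5232.11 W

5232.11 W


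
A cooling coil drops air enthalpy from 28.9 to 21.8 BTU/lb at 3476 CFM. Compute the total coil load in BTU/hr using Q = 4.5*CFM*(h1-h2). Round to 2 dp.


Q = 4.5 * 3476 * (28.9 - 21.8) = 111058.20 BTU/hr

111058.20 BTU/hr


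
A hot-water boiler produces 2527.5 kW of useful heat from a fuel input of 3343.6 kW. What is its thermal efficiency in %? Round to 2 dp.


eta = (2527.5/3343.6)*100 = 75.59 %

75.59 %


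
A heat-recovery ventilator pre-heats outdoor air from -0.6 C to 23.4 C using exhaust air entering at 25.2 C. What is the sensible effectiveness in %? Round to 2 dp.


eff = (23.4-(-0.6))/(25.2-(-0.6))*100 = 93.02 %

93.02 %


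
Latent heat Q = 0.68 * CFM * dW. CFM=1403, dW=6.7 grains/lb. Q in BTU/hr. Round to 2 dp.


Q = 0.68 * 1403 * 6.7 = 6392.07 BTU/hr

6392.07 BTU/hr


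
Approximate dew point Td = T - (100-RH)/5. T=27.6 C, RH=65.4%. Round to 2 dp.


Td = 27.6 - (100-65.4)/5 = 20.68 C

20.68 C


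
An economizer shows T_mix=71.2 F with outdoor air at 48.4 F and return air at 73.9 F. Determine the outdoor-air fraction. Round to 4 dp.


frac = (71.2 - 73.9) / (48.4 - 73.9) = 0.1059

0.1059


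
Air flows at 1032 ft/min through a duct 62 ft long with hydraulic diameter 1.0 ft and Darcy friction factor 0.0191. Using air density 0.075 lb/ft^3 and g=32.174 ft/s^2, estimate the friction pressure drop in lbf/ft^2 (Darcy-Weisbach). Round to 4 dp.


v_fps = 1032/60 = 17.2 ft/s
dp = 0.0191*(62/1.0)*0.075*17.2^2/(2*32.174) = 0.4083 lbf/ft^2

0.4083 lbf/ft^2


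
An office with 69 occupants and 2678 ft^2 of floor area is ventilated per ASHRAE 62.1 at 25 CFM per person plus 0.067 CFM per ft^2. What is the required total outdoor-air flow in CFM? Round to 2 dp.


Total = 69*25 + 2678*0.067 = 1904.43 CFM

1904.43 CFM


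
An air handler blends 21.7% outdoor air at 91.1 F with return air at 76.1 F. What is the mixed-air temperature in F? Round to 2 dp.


T_mix = 76.1 + (21.7/100)*(91.1-76.1) = 79.36 F

79.36 F


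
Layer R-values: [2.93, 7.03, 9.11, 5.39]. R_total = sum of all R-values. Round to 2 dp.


R_total = 2.93 + 7.03 + 9.11 + 5.39 = 24.46

24.46


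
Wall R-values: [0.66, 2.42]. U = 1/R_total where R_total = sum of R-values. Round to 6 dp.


R_total = 0.66 + 2.42 = 3.08
U = 1/3.08 = 0.324675

0.324675


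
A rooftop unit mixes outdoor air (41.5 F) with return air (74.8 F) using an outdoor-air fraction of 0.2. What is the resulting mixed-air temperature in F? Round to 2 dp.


T_mix = 0.2*41.5 + 0.8*74.8 = 68.14 F

68.14 F
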